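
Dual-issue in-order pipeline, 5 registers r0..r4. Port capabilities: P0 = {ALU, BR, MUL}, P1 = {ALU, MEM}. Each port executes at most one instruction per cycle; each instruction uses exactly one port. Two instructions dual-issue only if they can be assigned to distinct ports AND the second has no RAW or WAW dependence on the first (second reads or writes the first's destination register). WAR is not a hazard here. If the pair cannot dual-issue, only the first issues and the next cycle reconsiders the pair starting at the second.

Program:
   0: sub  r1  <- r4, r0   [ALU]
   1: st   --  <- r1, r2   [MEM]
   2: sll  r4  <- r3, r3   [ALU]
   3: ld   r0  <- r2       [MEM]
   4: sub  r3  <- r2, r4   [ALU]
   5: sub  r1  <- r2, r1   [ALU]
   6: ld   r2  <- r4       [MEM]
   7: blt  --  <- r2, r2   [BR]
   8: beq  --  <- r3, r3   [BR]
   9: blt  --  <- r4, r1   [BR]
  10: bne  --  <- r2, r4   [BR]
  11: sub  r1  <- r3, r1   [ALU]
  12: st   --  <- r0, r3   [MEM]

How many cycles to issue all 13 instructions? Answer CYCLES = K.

c0: i0 sub  RAW r1
c1: i1&i2 st sll  dual
c2: i3&i4 ld sub  dual
c3: i5&i6 sub ld  dual
c4: i7 blt  no-port BR/BR
c5: i8 beq  no-port BR/BR
c6: i9 blt  no-port BR/BR
c7: i10&i11 bne sub  dual
c8: i12 st  tail

CYCLES = 9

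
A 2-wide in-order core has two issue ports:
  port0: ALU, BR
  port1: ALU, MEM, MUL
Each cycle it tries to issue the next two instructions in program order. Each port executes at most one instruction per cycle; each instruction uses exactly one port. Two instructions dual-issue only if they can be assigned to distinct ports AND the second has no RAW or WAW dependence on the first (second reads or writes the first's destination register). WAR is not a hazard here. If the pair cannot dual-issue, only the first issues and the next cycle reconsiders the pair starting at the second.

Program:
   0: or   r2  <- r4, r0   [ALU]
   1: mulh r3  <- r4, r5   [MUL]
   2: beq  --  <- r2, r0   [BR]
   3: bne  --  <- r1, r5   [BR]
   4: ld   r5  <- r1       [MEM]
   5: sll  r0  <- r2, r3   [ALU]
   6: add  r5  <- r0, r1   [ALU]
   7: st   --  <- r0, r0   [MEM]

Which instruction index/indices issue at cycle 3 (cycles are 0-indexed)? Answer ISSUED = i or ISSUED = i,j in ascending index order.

c0: i0/i1 or.ALU mulh.MUL  2-wide
c1: i2 beq.BR  no-port BR/BR
c2: i3/i4 bne.BR ld.MEM  2-wide
c3: i5 sll.ALU  RAW r0
c4: i6/i7 add.ALU st.MEM  2-wide

ISSUED = 5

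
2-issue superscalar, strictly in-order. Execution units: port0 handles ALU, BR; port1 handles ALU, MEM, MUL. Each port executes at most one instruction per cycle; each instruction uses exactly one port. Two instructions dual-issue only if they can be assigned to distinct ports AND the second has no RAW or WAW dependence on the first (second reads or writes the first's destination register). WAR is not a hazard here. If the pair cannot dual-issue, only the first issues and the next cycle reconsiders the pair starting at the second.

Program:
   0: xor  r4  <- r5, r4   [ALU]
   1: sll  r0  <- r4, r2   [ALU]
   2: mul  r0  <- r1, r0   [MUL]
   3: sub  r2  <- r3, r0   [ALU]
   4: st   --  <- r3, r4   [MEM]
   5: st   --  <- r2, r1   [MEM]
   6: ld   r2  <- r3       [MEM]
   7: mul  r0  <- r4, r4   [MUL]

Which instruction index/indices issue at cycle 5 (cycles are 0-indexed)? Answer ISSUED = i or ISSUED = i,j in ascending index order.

#0 head=0: xor i0 RAW r4
#1 head=1: sll i1 RAW+WAW r0
#2 head=2: mul i2 RAW r0
#3 head=3: sub/st i3/i4 dual
#4 head=5: st i5 no-port MEM/MEM
#5 head=6: ld i6 no-port MEM/MUL
#6 head=7: mul i7 tail

ISSUED = 6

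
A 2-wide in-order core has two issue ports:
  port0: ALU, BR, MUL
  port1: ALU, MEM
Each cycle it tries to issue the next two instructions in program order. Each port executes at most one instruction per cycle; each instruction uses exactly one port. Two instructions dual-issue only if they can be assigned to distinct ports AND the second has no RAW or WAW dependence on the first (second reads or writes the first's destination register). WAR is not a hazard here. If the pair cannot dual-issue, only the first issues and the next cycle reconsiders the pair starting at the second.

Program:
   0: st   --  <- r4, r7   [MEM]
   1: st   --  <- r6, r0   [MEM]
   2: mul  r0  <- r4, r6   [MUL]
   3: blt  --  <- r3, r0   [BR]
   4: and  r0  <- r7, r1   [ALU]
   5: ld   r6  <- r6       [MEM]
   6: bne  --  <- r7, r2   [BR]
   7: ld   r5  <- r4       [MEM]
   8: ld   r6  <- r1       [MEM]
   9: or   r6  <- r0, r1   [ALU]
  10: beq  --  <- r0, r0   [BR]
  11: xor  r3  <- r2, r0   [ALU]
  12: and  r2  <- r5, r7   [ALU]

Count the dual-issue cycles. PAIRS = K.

#0 head=0: st.MEM i0 no-port MEM/MEM
#1 head=1: st.MEM/mul.MUL i1/i2 2-wide
#2 head=3: blt.BR/and.ALU i3/i4 2-wide
#3 head=5: ld.MEM/bne.BR i5/i6 2-wide
#4 head=7: ld.MEM i7 no-port MEM/MEM
#5 head=8: ld.MEM i8 WAW r6
#6 head=9: or.ALU/beq.BR i9/i10 2-wide
#7 head=11: xor.ALU/and.ALU i11/i12 2-wide

PAIRS = 5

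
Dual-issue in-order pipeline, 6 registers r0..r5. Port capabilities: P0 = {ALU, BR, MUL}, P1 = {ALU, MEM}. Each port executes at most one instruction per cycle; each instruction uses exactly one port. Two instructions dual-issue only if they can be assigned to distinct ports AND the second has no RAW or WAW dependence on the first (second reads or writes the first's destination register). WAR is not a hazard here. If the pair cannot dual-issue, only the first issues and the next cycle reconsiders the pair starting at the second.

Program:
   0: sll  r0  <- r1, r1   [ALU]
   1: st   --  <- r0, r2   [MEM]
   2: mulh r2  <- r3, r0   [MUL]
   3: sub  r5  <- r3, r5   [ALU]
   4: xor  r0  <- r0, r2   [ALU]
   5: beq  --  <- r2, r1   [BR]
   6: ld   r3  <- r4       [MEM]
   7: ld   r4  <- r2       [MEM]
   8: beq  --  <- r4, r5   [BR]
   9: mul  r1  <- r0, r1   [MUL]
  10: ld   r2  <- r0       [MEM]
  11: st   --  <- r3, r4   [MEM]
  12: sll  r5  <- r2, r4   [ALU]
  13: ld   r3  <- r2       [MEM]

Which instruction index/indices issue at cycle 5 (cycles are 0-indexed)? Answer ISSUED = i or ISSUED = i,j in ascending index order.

c0: i0 sll  RAW r0
c1: i1/i2 st/mulh  2-wide
c2: i3/i4 sub/xor  2-wide
c3: i5/i6 beq/ld  2-wide
c4: i7 ld  RAW r4
c5: i8 beq  no-port BR/MUL
c6: i9/i10 mul/ld  2-wide
c7: i11/i12 st/sll  2-wide
c8: i13 ld  tail

ISSUED = 8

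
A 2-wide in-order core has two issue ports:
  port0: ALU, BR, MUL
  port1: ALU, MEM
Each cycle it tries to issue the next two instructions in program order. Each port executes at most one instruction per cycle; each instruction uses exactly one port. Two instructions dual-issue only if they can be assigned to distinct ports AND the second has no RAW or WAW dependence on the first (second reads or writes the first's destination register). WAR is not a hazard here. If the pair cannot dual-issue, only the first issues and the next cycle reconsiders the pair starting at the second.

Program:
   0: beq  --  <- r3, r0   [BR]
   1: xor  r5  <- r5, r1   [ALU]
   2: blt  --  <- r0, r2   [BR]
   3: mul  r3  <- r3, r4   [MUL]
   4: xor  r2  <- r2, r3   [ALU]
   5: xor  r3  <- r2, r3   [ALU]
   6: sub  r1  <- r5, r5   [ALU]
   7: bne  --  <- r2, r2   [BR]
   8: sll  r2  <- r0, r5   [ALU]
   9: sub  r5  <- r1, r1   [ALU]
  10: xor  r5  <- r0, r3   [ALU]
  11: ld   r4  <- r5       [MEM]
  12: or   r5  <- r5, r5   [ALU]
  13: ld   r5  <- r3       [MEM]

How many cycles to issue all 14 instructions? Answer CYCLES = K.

CYCLES = 10

0. beq/xor @i0&i1  | 2-wide
1. blt @i2  | no-port BR/MUL
2. mul @i3  | RAW r3
3. xor @i4  | RAW r2
4. xor/sub @i5&i6  | 2-wide
5. bne/sll @i7&i8  | 2-wide
6. sub @i9  | WAW r5
7. xor @i10  | RAW r5
8. ld/or @i11&i12  | 2-wide
9. ld @i13  | tail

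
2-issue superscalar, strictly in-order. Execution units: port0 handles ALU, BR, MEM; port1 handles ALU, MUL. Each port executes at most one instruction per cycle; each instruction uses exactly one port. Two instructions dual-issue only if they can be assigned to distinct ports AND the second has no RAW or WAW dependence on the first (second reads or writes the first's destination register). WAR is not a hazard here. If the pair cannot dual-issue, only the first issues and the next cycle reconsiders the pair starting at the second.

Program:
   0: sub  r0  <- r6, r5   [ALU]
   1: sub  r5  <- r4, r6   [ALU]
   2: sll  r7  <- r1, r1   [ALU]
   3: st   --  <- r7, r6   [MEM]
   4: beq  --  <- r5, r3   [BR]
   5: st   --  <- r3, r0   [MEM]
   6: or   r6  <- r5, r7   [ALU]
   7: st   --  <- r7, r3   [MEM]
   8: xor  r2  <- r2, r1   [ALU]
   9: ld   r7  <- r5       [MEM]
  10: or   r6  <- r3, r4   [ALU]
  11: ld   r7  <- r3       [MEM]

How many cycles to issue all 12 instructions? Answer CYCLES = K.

0. sub;sub @i0,i1  | 2-wide
1. sll @i2  | RAW r7
2. st @i3  | no-port MEM/BR
3. beq @i4  | no-port BR/MEM
4. st;or @i5,i6  | 2-wide
5. st;xor @i7,i8  | 2-wide
6. ld;or @i9,i10  | 2-wide
7. ld @i11  | tail

CYCLES = 8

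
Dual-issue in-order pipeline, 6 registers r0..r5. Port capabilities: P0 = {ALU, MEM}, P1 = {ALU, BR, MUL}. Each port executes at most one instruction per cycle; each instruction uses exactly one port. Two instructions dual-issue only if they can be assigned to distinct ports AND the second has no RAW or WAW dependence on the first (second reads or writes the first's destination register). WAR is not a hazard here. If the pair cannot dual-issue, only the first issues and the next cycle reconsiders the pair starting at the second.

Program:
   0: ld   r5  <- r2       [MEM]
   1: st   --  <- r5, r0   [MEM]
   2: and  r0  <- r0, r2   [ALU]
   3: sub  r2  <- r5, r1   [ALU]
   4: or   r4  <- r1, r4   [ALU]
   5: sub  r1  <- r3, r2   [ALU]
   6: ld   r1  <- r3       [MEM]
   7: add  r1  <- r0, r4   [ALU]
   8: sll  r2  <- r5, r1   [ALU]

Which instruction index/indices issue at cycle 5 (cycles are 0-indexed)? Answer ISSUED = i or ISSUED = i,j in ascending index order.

ISSUED = 7

[0] i0  ld.MEM  -- no-port MEM/MEM
[1] i1&i2  st.MEM/and.ALU  -- 2-wide
[2] i3&i4  sub.ALU/or.ALU  -- 2-wide
[3] i5  sub.ALU  -- WAW r1
[4] i6  ld.MEM  -- WAW r1
[5] i7  add.ALU  -- RAW r1
[6] i8  sll.ALU  -- tail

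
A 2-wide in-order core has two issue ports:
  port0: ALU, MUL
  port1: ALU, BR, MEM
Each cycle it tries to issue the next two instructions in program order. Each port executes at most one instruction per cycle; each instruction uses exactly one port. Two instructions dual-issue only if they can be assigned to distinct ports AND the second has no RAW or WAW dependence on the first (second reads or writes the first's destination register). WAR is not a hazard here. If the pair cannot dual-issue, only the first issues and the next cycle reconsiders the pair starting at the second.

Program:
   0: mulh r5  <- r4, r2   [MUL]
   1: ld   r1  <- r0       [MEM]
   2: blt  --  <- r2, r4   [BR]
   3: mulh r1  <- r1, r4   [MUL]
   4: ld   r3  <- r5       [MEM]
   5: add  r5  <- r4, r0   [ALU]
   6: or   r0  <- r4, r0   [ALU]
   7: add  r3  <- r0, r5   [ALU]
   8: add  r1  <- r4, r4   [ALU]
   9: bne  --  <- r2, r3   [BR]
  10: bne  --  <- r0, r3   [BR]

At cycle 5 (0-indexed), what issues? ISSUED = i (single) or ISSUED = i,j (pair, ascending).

[0] i0/i1  mulh.MUL;ld.MEM  -- pair
[1] i2/i3  blt.BR;mulh.MUL  -- pair
[2] i4/i5  ld.MEM;add.ALU  -- pair
[3] i6  or.ALU  -- RAW r0
[4] i7/i8  add.ALU;add.ALU  -- pair
[5] i9  bne.BR  -- no-port BR/BR
[6] i10  bne.BR  -- tail

ISSUED = 9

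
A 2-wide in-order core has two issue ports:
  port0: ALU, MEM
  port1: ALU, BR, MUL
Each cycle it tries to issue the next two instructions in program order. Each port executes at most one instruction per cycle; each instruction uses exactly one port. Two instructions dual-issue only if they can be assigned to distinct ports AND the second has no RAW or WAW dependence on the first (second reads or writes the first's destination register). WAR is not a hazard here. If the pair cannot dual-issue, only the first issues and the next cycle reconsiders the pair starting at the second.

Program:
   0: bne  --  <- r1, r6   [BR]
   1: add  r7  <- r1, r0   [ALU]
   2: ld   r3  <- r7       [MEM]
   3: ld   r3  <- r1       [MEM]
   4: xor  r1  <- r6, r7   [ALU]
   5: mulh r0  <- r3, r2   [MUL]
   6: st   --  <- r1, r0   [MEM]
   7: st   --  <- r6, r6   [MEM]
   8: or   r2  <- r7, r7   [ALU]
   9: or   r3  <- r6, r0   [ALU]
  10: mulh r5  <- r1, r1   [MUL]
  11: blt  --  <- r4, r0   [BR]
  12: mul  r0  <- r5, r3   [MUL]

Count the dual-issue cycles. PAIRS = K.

  cy0 -> i0+i1 (bne.BR+add.ALU) pair
  cy1 -> i2 (ld.MEM) no-port MEM/MEM
  cy2 -> i3+i4 (ld.MEM+xor.ALU) pair
  cy3 -> i5 (mulh.MUL) RAW r0
  cy4 -> i6 (st.MEM) no-port MEM/MEM
  cy5 -> i7+i8 (st.MEM+or.ALU) pair
  cy6 -> i9+i10 (or.ALU+mulh.MUL) pair
  cy7 -> i11 (blt.BR) no-port BR/MUL
  cy8 -> i12 (mul.MUL) tail

PAIRS = 4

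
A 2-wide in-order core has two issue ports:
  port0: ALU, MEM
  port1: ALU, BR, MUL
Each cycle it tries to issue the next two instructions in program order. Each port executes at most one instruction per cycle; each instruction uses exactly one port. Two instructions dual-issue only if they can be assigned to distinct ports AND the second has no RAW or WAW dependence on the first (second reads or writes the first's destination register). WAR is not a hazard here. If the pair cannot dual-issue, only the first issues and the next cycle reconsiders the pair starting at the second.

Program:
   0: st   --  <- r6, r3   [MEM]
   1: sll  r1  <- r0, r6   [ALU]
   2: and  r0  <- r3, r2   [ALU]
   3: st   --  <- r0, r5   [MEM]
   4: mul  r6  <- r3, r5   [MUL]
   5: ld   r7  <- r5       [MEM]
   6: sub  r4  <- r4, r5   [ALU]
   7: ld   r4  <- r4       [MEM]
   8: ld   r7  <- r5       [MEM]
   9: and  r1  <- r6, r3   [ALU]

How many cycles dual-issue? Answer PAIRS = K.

t=0 i0&i1:st.MEM sll.ALU ; 2-wide
t=1 i2:and.ALU ; RAW r0
t=2 i3&i4:st.MEM mul.MUL ; 2-wide
t=3 i5&i6:ld.MEM sub.ALU ; 2-wide
t=4 i7:ld.MEM ; no-port MEM/MEM
t=5 i8&i9:ld.MEM and.ALU ; 2-wide

PAIRS = 4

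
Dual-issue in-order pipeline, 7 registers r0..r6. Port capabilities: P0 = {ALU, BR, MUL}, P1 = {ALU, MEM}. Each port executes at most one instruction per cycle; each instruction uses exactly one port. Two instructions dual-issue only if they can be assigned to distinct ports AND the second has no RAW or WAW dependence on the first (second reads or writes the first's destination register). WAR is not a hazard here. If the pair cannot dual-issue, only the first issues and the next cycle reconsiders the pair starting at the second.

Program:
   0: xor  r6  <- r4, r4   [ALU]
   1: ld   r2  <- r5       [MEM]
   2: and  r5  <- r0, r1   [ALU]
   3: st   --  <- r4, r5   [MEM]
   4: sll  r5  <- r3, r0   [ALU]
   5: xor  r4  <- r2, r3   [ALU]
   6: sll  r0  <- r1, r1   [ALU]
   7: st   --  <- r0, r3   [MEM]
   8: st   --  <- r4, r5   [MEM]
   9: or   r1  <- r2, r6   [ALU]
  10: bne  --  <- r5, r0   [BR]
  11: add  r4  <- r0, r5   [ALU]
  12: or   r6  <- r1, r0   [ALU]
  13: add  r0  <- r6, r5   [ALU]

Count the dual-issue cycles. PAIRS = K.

PAIRS = 5

0. xor;ld @i0&i1  | pair
1. and @i2  | RAW r5
2. st;sll @i3&i4  | pair
3. xor;sll @i5&i6  | pair
4. st @i7  | no-port MEM/MEM
5. st;or @i8&i9  | pair
6. bne;add @i10&i11  | pair
7. or @i12  | RAW r6
8. add @i13  | tail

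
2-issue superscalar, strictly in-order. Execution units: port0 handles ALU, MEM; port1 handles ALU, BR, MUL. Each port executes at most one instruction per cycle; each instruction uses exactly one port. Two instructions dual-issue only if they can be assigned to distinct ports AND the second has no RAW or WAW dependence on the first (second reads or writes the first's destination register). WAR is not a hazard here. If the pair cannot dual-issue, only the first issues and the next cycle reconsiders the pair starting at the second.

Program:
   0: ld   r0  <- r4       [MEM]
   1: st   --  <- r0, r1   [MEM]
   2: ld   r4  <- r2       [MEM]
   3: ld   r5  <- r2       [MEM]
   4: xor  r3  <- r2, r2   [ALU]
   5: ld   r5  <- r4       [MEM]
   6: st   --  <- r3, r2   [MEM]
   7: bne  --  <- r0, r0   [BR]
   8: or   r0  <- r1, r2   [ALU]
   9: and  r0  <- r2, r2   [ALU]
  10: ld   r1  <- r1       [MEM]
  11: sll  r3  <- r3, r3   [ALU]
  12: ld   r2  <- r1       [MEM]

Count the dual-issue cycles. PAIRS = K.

PAIRS = 4

c0: i0 ld.MEM  no-port MEM/MEM
c1: i1 st.MEM  no-port MEM/MEM
c2: i2 ld.MEM  no-port MEM/MEM
c3: i3,i4 ld.MEM;xor.ALU  2-wide
c4: i5 ld.MEM  no-port MEM/MEM
c5: i6,i7 st.MEM;bne.BR  2-wide
c6: i8 or.ALU  WAW r0
c7: i9,i10 and.ALU;ld.MEM  2-wide
c8: i11,i12 sll.ALU;ld.MEM  2-wide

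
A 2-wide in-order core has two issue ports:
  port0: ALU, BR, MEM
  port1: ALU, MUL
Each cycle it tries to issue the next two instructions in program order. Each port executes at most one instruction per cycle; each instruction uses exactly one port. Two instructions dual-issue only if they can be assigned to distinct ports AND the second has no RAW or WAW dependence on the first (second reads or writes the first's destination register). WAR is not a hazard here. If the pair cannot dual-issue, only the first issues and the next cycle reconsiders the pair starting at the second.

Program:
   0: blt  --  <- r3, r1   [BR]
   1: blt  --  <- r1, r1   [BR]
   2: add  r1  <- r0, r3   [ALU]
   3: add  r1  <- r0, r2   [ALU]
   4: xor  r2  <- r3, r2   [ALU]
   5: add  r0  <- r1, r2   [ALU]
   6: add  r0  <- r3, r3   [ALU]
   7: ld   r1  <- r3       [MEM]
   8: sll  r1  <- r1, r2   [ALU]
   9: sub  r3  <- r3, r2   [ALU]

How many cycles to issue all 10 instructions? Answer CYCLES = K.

CYCLES = 6

t=0 i0:blt.BR ; no-port BR/BR
t=1 i1/i2:blt.BR/add.ALU ; pair
t=2 i3/i4:add.ALU/xor.ALU ; pair
t=3 i5:add.ALU ; WAW r0
t=4 i6/i7:add.ALU/ld.MEM ; pair
t=5 i8/i9:sll.ALU/sub.ALU ; pair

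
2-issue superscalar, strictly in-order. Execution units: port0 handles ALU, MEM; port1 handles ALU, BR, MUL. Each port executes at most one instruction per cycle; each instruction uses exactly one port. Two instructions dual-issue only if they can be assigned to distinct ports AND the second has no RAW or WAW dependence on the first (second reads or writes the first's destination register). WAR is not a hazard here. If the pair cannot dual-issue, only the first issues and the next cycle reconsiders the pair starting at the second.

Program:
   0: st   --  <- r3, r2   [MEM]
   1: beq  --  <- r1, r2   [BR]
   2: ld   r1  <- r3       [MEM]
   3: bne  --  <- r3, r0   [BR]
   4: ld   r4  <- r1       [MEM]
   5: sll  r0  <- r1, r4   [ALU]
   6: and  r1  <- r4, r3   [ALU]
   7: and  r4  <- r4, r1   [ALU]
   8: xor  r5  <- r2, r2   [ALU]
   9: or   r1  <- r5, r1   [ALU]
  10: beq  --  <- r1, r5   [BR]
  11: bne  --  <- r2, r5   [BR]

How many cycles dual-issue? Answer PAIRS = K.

0. st+beq @i0/i1  | pair
1. ld+bne @i2/i3  | pair
2. ld @i4  | RAW r4
3. sll+and @i5/i6  | pair
4. and+xor @i7/i8  | pair
5. or @i9  | RAW r1
6. beq @i10  | no-port BR/BR
7. bne @i11  | tail

PAIRS = 4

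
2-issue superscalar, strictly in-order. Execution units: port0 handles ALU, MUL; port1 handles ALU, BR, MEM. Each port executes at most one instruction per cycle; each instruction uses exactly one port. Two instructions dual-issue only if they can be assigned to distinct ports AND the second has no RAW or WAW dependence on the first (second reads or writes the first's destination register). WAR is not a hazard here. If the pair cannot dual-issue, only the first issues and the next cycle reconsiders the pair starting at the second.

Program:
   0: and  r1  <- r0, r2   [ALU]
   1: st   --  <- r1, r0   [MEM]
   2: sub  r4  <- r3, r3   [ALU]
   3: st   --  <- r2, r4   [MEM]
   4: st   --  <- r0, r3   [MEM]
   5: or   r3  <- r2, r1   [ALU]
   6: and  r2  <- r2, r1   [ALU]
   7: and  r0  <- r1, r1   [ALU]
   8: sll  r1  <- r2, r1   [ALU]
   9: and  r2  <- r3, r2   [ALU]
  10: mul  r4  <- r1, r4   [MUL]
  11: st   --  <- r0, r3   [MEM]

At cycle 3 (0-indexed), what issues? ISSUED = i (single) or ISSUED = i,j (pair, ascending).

[0] i0  and.ALU  -- RAW r1
[1] i1,i2  st.MEM/sub.ALU  -- pair
[2] i3  st.MEM  -- no-port MEM/MEM
[3] i4,i5  st.MEM/or.ALU  -- pair
[4] i6,i7  and.ALU/and.ALU  -- pair
[5] i8,i9  sll.ALU/and.ALU  -- pair
[6] i10,i11  mul.MUL/st.MEM  -- pair

ISSUED = 4,5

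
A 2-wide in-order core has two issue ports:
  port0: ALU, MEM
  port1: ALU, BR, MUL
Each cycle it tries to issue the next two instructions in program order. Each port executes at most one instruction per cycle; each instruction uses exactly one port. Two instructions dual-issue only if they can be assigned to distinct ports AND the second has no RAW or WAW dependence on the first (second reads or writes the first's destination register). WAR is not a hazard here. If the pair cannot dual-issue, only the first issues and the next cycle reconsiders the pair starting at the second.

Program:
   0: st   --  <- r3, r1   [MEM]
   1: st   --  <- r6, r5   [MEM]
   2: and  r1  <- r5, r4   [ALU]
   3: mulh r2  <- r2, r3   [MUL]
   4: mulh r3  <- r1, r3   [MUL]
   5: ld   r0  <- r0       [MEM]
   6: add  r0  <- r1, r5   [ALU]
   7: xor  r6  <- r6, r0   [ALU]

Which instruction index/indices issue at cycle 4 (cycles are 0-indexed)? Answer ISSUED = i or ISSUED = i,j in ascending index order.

ISSUED = 6

t=0 i0:st ; no-port MEM/MEM
t=1 i1,i2:st and ; pair
t=2 i3:mulh ; no-port MUL/MUL
t=3 i4,i5:mulh ld ; pair
t=4 i6:add ; RAW r0
t=5 i7:xor ; tail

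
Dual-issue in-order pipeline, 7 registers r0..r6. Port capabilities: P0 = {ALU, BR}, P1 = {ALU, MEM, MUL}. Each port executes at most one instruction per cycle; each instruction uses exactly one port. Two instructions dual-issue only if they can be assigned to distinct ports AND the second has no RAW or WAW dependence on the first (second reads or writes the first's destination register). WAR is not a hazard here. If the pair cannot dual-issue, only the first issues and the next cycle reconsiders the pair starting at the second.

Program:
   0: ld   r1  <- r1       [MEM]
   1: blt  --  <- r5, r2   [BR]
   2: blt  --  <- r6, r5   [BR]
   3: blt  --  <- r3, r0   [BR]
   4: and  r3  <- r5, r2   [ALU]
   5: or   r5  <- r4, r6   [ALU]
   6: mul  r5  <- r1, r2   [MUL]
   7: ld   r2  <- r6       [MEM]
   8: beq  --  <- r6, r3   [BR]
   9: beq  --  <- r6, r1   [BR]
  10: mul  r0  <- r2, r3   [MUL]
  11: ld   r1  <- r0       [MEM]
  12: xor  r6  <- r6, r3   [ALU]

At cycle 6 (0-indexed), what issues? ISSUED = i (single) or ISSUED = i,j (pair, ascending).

ISSUED = 9,10

[0] i0,i1  ld.MEM/blt.BR  -- 2-wide
[1] i2  blt.BR  -- no-port BR/BR
[2] i3,i4  blt.BR/and.ALU  -- 2-wide
[3] i5  or.ALU  -- WAW r5
[4] i6  mul.MUL  -- no-port MUL/MEM
[5] i7,i8  ld.MEM/beq.BR  -- 2-wide
[6] i9,i10  beq.BR/mul.MUL  -- 2-wide
[7] i11,i12  ld.MEM/xor.ALU  -- 2-wide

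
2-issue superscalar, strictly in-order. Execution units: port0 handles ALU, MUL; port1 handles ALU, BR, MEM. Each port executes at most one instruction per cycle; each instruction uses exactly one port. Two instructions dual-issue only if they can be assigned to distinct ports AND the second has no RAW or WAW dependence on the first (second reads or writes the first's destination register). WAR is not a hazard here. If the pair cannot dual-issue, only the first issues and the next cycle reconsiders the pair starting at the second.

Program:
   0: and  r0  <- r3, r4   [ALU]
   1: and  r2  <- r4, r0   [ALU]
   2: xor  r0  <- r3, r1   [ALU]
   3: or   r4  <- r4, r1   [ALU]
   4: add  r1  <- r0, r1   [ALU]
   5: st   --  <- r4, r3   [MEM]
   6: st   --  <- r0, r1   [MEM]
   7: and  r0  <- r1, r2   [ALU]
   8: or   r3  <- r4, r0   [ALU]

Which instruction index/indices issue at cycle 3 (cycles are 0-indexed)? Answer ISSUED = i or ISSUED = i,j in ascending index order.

[0] i0  and  -- RAW r0
[1] i1+i2  and;xor  -- dual
[2] i3+i4  or;add  -- dual
[3] i5  st  -- no-port MEM/MEM
[4] i6+i7  st;and  -- dual
[5] i8  or  -- tail

ISSUED = 5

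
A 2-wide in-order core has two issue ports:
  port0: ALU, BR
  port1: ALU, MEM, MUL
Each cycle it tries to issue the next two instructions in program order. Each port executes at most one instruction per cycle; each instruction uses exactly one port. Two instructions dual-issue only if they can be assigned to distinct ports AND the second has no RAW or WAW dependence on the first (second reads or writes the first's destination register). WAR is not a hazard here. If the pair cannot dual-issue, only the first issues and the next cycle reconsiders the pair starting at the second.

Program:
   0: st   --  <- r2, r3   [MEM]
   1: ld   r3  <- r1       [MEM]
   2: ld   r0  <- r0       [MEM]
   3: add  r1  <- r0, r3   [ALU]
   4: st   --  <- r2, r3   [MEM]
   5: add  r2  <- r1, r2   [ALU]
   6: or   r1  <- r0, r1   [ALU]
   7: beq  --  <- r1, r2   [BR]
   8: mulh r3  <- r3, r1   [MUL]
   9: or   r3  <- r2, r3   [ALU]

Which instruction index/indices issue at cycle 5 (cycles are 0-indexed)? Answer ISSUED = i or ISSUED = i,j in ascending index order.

0. st @i0  | no-port MEM/MEM
1. ld @i1  | no-port MEM/MEM
2. ld @i2  | RAW r0
3. add st @i3+i4  | pair
4. add or @i5+i6  | pair
5. beq mulh @i7+i8  | pair
6. or @i9  | tail

ISSUED = 7,8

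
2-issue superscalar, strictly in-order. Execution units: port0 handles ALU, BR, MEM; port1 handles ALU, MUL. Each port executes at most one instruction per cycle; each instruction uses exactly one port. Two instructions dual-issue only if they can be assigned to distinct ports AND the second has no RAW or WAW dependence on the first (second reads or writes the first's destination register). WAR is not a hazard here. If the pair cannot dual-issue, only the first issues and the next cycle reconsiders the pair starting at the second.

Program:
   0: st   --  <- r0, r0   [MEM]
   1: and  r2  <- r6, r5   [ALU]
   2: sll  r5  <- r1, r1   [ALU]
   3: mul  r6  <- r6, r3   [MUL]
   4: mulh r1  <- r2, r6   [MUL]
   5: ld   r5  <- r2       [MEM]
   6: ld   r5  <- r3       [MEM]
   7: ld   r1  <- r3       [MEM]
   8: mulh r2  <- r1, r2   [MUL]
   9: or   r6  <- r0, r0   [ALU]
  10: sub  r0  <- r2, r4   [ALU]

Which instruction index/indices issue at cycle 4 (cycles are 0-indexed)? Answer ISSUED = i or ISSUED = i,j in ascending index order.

#0 head=0: st.MEM and.ALU i0&i1 dual
#1 head=2: sll.ALU mul.MUL i2&i3 dual
#2 head=4: mulh.MUL ld.MEM i4&i5 dual
#3 head=6: ld.MEM i6 no-port MEM/MEM
#4 head=7: ld.MEM i7 RAW r1
#5 head=8: mulh.MUL or.ALU i8&i9 dual
#6 head=10: sub.ALU i10 tail

ISSUED = 7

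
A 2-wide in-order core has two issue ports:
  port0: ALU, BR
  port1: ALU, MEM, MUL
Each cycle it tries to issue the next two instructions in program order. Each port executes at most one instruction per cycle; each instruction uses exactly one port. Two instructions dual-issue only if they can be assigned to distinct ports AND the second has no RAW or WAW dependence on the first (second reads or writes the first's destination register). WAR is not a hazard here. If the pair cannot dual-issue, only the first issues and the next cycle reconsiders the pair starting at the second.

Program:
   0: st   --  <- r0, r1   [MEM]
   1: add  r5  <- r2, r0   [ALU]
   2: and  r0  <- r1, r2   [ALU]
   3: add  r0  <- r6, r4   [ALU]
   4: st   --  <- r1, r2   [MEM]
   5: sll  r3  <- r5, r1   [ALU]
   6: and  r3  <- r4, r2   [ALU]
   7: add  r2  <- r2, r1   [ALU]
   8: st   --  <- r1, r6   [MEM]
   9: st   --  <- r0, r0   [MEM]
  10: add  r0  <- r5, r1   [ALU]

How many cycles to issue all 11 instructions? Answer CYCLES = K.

CYCLES = 7

#0 head=0: st.MEM+add.ALU i0/i1 pair
#1 head=2: and.ALU i2 WAW r0
#2 head=3: add.ALU+st.MEM i3/i4 pair
#3 head=5: sll.ALU i5 WAW r3
#4 head=6: and.ALU+add.ALU i6/i7 pair
#5 head=8: st.MEM i8 no-port MEM/MEM
#6 head=9: st.MEM+add.ALU i9/i10 pair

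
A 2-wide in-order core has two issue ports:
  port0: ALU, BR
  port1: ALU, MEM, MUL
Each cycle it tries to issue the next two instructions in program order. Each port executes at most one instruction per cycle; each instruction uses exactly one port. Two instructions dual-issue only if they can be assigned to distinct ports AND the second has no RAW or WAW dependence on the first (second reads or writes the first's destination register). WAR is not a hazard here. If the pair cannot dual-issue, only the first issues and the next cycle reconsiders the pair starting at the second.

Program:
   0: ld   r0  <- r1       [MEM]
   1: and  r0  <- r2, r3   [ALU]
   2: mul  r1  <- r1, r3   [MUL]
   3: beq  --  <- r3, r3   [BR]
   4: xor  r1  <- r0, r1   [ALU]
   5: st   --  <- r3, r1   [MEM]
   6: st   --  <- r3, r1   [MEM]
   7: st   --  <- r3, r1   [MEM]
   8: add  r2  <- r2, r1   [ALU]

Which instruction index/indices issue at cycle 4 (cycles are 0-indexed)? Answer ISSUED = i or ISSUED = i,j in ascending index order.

ISSUED = 6

  cy0 -> i0 (ld) WAW r0
  cy1 -> i1/i2 (and/mul) 2-wide
  cy2 -> i3/i4 (beq/xor) 2-wide
  cy3 -> i5 (st) no-port MEM/MEM
  cy4 -> i6 (st) no-port MEM/MEM
  cy5 -> i7/i8 (st/add) 2-wide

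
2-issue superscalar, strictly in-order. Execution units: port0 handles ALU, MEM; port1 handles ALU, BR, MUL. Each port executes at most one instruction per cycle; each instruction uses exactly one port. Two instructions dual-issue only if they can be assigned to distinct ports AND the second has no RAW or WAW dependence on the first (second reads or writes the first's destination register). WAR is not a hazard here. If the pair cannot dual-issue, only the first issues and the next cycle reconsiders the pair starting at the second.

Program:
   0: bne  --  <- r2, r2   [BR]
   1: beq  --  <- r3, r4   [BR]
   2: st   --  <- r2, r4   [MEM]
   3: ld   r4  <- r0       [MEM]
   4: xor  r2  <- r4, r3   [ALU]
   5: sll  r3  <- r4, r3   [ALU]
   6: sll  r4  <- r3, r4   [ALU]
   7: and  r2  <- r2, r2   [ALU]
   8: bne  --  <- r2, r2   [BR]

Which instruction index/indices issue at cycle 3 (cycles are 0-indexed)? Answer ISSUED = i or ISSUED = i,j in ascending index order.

ISSUED = 4,5

  cy0 -> i0 (bne) no-port BR/BR
  cy1 -> i1/i2 (beq st) 2-wide
  cy2 -> i3 (ld) RAW r4
  cy3 -> i4/i5 (xor sll) 2-wide
  cy4 -> i6/i7 (sll and) 2-wide
  cy5 -> i8 (bne) tail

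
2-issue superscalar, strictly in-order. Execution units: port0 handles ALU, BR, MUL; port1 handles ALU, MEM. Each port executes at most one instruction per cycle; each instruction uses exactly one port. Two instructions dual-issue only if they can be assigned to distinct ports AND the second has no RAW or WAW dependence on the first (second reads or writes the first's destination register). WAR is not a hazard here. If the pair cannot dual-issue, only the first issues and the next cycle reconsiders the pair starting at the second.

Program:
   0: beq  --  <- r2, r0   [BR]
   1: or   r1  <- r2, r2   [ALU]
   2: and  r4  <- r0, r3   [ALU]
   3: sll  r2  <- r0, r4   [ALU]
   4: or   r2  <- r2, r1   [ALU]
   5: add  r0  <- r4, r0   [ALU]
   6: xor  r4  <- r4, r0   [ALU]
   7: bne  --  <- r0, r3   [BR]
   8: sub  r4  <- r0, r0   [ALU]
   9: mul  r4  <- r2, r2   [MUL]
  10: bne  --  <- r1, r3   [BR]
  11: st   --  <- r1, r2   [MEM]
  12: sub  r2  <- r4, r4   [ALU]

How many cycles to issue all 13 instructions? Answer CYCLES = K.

#0 head=0: beq.BR+or.ALU i0&i1 2-wide
#1 head=2: and.ALU i2 RAW r4
#2 head=3: sll.ALU i3 RAW+WAW r2
#3 head=4: or.ALU+add.ALU i4&i5 2-wide
#4 head=6: xor.ALU+bne.BR i6&i7 2-wide
#5 head=8: sub.ALU i8 WAW r4
#6 head=9: mul.MUL i9 no-port MUL/BR
#7 head=10: bne.BR+st.MEM i10&i11 2-wide
#8 head=12: sub.ALU i12 tail

CYCLES = 9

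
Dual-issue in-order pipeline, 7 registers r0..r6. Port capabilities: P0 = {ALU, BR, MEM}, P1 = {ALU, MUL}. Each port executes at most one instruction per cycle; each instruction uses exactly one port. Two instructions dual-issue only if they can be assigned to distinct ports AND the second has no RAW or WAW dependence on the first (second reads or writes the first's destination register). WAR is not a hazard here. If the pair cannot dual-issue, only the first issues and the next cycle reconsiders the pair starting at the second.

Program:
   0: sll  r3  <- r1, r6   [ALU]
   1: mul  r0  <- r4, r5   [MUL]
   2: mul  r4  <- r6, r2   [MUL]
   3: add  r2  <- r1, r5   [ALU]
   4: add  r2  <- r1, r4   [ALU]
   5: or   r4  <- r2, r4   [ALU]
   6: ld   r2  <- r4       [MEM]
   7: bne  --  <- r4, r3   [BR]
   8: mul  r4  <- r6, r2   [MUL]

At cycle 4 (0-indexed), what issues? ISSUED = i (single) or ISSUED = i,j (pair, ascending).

ISSUED = 6

#0 head=0: sll.ALU;mul.MUL i0&i1 pair
#1 head=2: mul.MUL;add.ALU i2&i3 pair
#2 head=4: add.ALU i4 RAW r2
#3 head=5: or.ALU i5 RAW r4
#4 head=6: ld.MEM i6 no-port MEM/BR
#5 head=7: bne.BR;mul.MUL i7&i8 pair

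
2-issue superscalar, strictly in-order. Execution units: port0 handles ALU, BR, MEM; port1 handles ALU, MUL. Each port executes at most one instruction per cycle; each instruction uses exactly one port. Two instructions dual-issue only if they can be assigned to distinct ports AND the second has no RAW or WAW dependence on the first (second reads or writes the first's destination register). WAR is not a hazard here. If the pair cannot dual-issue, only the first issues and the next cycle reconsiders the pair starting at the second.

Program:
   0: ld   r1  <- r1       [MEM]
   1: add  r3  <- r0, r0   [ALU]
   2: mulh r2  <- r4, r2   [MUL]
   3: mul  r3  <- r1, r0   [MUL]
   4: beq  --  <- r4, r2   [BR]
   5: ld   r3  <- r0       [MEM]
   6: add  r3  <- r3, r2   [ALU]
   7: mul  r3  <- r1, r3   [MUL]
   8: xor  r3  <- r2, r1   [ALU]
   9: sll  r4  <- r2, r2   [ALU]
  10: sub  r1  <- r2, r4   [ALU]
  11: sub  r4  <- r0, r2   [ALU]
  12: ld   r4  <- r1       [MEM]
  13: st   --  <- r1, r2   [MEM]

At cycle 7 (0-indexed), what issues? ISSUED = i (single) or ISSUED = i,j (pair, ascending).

c0: i0,i1 ld add  2-wide
c1: i2 mulh  no-port MUL/MUL
c2: i3,i4 mul beq  2-wide
c3: i5 ld  RAW+WAW r3
c4: i6 add  RAW+WAW r3
c5: i7 mul  WAW r3
c6: i8,i9 xor sll  2-wide
c7: i10,i11 sub sub  2-wide
c8: i12 ld  no-port MEM/MEM
c9: i13 st  tail

ISSUED = 10,11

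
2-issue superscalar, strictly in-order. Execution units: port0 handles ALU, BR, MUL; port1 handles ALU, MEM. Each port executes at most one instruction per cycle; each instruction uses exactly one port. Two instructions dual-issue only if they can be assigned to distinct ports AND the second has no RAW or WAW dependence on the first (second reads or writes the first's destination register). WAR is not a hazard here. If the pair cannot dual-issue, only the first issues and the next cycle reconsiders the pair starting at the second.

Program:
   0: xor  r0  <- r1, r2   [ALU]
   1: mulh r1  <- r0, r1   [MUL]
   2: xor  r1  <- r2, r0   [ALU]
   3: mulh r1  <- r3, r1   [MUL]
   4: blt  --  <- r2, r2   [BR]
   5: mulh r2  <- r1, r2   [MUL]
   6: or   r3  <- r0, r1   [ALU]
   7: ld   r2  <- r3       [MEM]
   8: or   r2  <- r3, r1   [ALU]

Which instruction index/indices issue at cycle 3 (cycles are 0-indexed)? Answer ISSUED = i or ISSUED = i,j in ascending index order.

ISSUED = 3

  cy0 -> i0 (xor) RAW r0
  cy1 -> i1 (mulh) WAW r1
  cy2 -> i2 (xor) RAW+WAW r1
  cy3 -> i3 (mulh) no-port MUL/BR
  cy4 -> i4 (blt) no-port BR/MUL
  cy5 -> i5/i6 (mulh/or) dual
  cy6 -> i7 (ld) WAW r2
  cy7 -> i8 (or) tail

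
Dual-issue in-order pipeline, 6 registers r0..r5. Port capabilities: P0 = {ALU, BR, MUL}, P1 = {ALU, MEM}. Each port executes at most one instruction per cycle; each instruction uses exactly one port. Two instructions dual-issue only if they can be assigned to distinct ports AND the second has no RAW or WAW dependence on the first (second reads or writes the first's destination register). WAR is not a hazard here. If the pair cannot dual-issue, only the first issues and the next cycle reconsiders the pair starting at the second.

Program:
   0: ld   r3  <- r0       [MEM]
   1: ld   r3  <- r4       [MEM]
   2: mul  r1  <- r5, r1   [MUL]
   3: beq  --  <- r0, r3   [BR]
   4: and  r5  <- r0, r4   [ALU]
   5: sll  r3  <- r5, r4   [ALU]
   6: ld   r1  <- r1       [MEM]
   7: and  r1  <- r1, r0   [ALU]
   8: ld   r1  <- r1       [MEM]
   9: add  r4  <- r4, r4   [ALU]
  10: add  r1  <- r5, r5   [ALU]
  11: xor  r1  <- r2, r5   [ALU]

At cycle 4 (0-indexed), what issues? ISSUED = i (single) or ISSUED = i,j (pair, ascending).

ISSUED = 7

  cy0 -> i0 (ld) no-port MEM/MEM
  cy1 -> i1+i2 (ld mul) 2-wide
  cy2 -> i3+i4 (beq and) 2-wide
  cy3 -> i5+i6 (sll ld) 2-wide
  cy4 -> i7 (and) RAW+WAW r1
  cy5 -> i8+i9 (ld add) 2-wide
  cy6 -> i10 (add) WAW r1
  cy7 -> i11 (xor) tail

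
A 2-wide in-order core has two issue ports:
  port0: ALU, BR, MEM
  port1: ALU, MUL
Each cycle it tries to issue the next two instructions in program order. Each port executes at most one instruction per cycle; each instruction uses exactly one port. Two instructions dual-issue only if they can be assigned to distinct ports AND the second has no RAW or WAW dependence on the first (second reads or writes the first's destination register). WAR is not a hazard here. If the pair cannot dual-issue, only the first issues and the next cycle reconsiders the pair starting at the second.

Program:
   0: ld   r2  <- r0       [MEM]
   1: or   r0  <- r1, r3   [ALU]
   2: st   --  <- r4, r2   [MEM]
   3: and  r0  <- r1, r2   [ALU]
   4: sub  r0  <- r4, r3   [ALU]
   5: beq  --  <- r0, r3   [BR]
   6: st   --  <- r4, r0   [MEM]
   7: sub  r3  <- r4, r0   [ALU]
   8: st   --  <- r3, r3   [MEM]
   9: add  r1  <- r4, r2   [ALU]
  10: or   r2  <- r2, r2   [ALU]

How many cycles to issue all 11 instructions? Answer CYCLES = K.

CYCLES = 7

0. ld or @i0&i1  | 2-wide
1. st and @i2&i3  | 2-wide
2. sub @i4  | RAW r0
3. beq @i5  | no-port BR/MEM
4. st sub @i6&i7  | 2-wide
5. st add @i8&i9  | 2-wide
6. or @i10  | tail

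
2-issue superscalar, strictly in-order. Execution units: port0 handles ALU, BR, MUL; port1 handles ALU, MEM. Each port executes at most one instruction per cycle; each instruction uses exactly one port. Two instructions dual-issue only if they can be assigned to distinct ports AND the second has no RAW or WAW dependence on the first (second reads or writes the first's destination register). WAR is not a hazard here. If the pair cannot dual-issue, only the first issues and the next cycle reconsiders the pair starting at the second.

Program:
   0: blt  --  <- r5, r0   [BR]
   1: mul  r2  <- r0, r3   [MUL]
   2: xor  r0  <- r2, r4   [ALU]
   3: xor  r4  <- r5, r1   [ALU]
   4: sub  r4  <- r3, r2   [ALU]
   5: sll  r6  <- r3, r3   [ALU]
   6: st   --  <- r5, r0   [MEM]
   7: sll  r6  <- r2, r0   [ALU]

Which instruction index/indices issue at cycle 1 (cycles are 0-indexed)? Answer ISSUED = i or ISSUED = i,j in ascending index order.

ISSUED = 1

t=0 i0:blt ; no-port BR/MUL
t=1 i1:mul ; RAW r2
t=2 i2,i3:xor xor ; 2-wide
t=3 i4,i5:sub sll ; 2-wide
t=4 i6,i7:st sll ; 2-wide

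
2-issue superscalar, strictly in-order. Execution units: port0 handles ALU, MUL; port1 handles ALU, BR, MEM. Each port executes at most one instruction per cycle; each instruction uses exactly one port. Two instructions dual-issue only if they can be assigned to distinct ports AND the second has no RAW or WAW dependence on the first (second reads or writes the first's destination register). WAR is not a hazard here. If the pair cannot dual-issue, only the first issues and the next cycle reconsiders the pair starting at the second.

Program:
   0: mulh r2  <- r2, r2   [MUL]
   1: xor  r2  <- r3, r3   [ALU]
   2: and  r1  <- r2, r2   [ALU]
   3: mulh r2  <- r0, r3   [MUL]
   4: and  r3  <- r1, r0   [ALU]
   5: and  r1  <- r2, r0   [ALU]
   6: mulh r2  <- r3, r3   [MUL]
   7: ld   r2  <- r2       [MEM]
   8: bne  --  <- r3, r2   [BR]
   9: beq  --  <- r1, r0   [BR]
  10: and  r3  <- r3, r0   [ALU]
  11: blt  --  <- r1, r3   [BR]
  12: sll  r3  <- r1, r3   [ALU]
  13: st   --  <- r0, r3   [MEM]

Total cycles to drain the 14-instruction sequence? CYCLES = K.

CYCLES = 10

[0] i0  mulh  -- WAW r2
[1] i1  xor  -- RAW r2
[2] i2+i3  and mulh  -- dual
[3] i4+i5  and and  -- dual
[4] i6  mulh  -- RAW+WAW r2
[5] i7  ld  -- no-port MEM/BR
[6] i8  bne  -- no-port BR/BR
[7] i9+i10  beq and  -- dual
[8] i11+i12  blt sll  -- dual
[9] i13  st  -- tail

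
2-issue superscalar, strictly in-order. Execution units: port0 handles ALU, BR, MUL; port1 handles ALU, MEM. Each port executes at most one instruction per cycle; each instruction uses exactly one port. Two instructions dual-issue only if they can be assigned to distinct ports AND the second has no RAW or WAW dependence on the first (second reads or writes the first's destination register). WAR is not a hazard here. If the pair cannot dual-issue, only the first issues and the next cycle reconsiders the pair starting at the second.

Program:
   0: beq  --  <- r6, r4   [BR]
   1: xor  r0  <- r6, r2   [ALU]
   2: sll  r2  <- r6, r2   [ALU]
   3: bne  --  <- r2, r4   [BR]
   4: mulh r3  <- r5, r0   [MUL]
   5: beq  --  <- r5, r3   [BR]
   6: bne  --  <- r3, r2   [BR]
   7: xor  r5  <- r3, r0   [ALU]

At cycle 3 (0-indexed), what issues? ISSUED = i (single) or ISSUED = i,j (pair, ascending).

0. beq.BR;xor.ALU @i0,i1  | dual
1. sll.ALU @i2  | RAW r2
2. bne.BR @i3  | no-port BR/MUL
3. mulh.MUL @i4  | no-port MUL/BR
4. beq.BR @i5  | no-port BR/BR
5. bne.BR;xor.ALU @i6,i7  | dual

ISSUED = 4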